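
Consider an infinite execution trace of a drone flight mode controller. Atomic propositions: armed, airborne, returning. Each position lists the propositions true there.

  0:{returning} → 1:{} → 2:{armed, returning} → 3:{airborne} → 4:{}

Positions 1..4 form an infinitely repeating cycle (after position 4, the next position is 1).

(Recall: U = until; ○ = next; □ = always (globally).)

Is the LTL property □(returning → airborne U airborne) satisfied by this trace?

No

returning → airborne U airborne must hold at every position from 0 onward. It fails at position 0, so □(returning → airborne U airborne) is false.
Positions where returning holds: 0, 2.
Check airborne U airborne at each: 0→fails, 2→fails.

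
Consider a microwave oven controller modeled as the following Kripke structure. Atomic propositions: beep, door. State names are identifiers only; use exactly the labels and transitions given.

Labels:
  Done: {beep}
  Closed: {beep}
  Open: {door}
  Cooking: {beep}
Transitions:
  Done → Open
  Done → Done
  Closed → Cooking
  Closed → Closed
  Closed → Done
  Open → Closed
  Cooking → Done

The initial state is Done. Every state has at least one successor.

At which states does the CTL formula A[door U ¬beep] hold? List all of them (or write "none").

States satisfying door: {Open}.
States satisfying ¬beep: {Open}.
States satisfying A[door U ¬beep]: {Open}.

{Open}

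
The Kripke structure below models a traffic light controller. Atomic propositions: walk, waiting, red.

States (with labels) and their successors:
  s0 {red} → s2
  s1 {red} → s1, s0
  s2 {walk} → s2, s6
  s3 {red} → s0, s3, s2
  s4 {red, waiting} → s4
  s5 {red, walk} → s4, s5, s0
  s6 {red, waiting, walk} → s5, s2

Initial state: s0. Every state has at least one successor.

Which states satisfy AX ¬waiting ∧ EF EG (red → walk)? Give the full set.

States satisfying ¬waiting: {s0, s1, s2, s3, s5}.
States satisfying AX ¬waiting: {s0, s1, s3, s6}.
States satisfying EG (red → walk): {s2, s5, s6}.
States satisfying EF EG (red → walk): {s0, s1, s2, s3, s5, s6}.
States satisfying AX ¬waiting ∧ EF EG (red → walk): {s0, s1, s3, s6}.

{s0, s1, s3, s6}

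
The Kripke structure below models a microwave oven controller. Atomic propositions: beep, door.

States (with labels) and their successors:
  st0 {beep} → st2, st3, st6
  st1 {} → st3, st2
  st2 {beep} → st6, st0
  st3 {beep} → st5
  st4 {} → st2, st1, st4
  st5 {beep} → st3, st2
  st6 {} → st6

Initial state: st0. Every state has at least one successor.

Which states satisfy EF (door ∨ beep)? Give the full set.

{st0, st1, st2, st3, st4, st5}

States satisfying door ∨ beep: {st0, st2, st3, st5}.
States satisfying EF (door ∨ beep): {st0, st1, st2, st3, st4, st5}.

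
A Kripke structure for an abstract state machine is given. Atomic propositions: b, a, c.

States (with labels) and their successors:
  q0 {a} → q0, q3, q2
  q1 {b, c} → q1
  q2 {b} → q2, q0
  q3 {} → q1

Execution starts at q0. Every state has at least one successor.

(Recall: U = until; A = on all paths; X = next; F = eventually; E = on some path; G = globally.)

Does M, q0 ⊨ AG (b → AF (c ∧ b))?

States satisfying b → AF (c ∧ b): {q0, q1, q3}.
States satisfying AG (b → AF (c ∧ b)): {q1, q3}.
q2 is reachable from q0 and violates b → AF (c ∧ b), so AG fails at q0.
q0 ∉ Sat(AG (b → AF (c ∧ b))).

Does not hold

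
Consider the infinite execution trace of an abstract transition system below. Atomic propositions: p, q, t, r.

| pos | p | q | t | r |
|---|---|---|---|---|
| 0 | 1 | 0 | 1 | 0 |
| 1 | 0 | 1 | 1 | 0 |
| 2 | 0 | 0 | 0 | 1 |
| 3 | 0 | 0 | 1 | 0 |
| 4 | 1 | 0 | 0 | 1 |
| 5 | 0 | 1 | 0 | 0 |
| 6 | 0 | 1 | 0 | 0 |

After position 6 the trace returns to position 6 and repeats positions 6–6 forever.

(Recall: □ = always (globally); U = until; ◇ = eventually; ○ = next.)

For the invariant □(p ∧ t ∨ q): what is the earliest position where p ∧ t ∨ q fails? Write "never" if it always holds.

2

Check p ∧ t ∨ q at each position in order: 0 ✓, 1 ✓.
At position 2 the labels are {r}, so p ∧ t ∨ q is false there. This is the first violation.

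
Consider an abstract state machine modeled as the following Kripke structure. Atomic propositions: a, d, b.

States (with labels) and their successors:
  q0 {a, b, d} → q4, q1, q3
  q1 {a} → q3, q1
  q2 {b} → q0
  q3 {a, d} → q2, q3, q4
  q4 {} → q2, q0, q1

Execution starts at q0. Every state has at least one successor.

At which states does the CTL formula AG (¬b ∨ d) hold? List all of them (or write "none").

States satisfying ¬b ∨ d: {q0, q1, q3, q4}.
States satisfying AG (¬b ∨ d): ∅.

none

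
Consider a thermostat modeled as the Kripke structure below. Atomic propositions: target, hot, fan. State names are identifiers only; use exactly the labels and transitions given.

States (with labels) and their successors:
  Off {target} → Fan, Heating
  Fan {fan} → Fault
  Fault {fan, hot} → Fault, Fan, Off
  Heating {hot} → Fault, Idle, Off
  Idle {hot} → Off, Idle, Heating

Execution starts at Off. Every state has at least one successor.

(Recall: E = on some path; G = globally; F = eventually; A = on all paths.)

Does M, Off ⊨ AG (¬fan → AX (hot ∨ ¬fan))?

States satisfying ¬fan → AX (hot ∨ ¬fan): {Fan, Fault, Heating, Idle}.
States satisfying AG (¬fan → AX (hot ∨ ¬fan)): ∅.
Off is reachable from Off and violates ¬fan → AX (hot ∨ ¬fan), so AG fails at Off.
Off ∉ Sat(AG (¬fan → AX (hot ∨ ¬fan))).

Does not hold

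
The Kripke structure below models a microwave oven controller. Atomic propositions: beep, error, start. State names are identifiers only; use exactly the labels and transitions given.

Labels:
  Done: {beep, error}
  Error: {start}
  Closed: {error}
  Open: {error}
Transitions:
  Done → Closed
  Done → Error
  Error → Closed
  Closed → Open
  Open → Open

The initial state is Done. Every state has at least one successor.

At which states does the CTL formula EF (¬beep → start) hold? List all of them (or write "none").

States satisfying ¬beep → start: {Done, Error}.
States satisfying EF (¬beep → start): {Done, Error}.

{Done, Error}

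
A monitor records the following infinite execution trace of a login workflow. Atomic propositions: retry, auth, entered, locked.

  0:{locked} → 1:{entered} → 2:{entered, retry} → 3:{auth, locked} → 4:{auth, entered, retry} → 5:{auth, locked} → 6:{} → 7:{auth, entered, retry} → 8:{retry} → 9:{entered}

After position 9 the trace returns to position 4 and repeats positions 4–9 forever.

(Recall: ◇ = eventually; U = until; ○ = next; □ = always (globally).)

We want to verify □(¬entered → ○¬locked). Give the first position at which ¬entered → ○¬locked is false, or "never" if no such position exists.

never

¬entered → ○¬locked holds at every position 0..9, and those are all the positions the trace ever visits, so the invariant □(¬entered → ○¬locked) is never violated.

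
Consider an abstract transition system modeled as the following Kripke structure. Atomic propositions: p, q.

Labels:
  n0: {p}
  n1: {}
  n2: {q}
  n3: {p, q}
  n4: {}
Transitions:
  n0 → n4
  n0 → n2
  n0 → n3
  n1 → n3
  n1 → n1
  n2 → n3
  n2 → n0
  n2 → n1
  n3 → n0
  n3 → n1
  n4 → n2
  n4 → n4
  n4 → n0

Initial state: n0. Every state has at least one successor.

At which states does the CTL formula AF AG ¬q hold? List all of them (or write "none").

none

States satisfying AG ¬q: ∅.
States satisfying AF AG ¬q: ∅.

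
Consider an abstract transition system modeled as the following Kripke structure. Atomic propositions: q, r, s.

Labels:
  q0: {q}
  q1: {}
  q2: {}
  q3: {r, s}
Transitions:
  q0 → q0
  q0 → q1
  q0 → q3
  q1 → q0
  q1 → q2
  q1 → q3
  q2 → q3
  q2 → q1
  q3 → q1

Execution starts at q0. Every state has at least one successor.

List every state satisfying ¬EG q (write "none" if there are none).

{q1, q2, q3}

States satisfying q: {q0}.
States satisfying EG q: {q0}.
States satisfying ¬EG q: {q1, q2, q3}.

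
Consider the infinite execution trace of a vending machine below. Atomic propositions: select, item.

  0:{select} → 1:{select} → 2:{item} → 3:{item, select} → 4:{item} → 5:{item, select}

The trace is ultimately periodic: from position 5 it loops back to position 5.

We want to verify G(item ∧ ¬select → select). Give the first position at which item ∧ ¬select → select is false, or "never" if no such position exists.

Check item ∧ ¬select → select at each position in order: 0 ✓, 1 ✓.
At position 2 the labels are {item}, so item ∧ ¬select → select is false there. This is the first violation.

2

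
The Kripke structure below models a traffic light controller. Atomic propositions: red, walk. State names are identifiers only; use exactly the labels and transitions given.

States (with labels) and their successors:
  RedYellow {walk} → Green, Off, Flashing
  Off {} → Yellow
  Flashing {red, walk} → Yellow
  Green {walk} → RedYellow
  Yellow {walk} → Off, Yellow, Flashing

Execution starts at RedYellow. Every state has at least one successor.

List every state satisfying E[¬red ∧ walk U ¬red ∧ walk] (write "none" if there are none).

States satisfying ¬red ∧ walk: {RedYellow, Green, Yellow}.
States satisfying E[¬red ∧ walk U ¬red ∧ walk]: {RedYellow, Green, Yellow}.

{RedYellow, Green, Yellow}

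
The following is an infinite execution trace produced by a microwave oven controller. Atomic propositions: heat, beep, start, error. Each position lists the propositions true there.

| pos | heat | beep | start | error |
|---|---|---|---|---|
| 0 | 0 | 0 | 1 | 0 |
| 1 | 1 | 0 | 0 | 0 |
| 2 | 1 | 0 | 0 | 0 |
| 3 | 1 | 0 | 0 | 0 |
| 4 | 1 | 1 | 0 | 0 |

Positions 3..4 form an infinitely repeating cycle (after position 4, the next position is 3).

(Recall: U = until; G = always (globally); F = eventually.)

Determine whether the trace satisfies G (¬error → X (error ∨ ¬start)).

Holds

¬error → X (error ∨ ¬start) holds at every position 0..4, and those are all positions ever visited, so G (¬error → X (error ∨ ¬start)) holds.
Positions where ¬error holds: 0, 1, 2, 3, 4.
Check X (error ∨ ¬start) at each: 0→ok, 1→ok, 2→ok, 3→ok, 4→ok.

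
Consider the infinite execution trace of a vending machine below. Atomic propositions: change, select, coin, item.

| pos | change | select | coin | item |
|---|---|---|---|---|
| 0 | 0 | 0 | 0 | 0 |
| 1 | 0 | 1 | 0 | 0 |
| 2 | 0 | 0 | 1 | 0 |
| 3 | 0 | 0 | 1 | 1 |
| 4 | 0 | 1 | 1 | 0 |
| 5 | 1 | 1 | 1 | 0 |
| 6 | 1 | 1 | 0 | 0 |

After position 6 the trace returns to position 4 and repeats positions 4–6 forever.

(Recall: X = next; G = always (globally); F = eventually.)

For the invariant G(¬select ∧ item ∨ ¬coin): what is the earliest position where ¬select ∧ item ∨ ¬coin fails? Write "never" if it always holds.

2

Check ¬select ∧ item ∨ ¬coin at each position in order: 0 ✓, 1 ✓.
At position 2 the labels are {coin}, so ¬select ∧ item ∨ ¬coin is false there. This is the first violation.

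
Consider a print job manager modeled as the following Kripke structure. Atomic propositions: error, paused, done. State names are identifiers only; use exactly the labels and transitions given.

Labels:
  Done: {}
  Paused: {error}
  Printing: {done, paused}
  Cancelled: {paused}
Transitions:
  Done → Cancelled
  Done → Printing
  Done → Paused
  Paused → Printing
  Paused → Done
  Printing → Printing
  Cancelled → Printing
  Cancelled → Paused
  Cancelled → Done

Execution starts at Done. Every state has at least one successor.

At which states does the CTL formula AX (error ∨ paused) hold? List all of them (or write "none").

States satisfying error ∨ paused: {Paused, Printing, Cancelled}.
States satisfying AX (error ∨ paused): {Done, Printing}.

{Done, Printing}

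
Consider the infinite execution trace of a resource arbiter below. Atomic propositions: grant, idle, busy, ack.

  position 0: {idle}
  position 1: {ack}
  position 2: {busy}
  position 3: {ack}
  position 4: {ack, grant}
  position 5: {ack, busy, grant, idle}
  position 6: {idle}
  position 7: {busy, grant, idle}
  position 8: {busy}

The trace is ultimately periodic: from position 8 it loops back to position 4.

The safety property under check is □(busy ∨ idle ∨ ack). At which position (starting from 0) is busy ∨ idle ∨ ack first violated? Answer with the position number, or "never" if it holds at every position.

never

busy ∨ idle ∨ ack holds at every position 0..8, and those are all the positions the trace ever visits, so the invariant □(busy ∨ idle ∨ ack) is never violated.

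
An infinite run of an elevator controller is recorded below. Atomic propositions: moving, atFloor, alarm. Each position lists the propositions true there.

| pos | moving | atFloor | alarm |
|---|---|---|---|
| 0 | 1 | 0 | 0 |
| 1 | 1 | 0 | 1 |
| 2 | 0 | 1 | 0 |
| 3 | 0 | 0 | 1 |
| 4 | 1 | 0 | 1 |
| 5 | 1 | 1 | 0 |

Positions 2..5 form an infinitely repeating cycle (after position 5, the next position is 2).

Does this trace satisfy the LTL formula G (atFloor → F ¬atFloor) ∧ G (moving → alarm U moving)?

atFloor → F ¬atFloor holds at every position 0..5, and those are all positions ever visited, so G (atFloor → F ¬atFloor) holds.
Positions where atFloor holds: 2, 5.
Check F ¬atFloor at each: 2→ok, 5→ok.
moving → alarm U moving holds at every position 0..5, and those are all positions ever visited, so G (moving → alarm U moving) holds.
Positions where moving holds: 0, 1, 4, 5.
Check alarm U moving at each: 0→ok, 1→ok, 4→ok, 5→ok.
At position 0: G (atFloor → F ¬atFloor) is true; G (moving → alarm U moving) is true; so G (atFloor → F ¬atFloor) ∧ G (moving → alarm U moving) is true.

Yes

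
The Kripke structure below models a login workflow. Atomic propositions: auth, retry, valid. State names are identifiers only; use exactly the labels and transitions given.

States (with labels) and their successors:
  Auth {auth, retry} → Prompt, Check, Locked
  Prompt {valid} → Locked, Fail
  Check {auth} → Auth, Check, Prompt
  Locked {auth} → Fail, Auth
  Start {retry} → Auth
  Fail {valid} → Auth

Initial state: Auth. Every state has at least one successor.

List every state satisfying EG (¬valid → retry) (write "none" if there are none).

States satisfying ¬valid → retry: {Auth, Prompt, Start, Fail}.
States satisfying EG (¬valid → retry): {Auth, Prompt, Start, Fail}.

{Auth, Prompt, Start, Fail}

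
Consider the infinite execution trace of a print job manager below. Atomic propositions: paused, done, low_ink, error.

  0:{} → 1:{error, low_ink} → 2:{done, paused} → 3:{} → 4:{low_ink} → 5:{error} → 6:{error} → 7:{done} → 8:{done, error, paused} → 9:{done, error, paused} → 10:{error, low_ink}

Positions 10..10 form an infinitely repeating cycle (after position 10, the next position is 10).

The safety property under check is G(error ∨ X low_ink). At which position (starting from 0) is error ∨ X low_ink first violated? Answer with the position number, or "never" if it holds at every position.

Check error ∨ X low_ink at each position in order: 0 ✓, 1 ✓.
At position 2 the labels are {done, paused} and the next position 3 has {}, so error ∨ X low_ink is false there. This is the first violation.

2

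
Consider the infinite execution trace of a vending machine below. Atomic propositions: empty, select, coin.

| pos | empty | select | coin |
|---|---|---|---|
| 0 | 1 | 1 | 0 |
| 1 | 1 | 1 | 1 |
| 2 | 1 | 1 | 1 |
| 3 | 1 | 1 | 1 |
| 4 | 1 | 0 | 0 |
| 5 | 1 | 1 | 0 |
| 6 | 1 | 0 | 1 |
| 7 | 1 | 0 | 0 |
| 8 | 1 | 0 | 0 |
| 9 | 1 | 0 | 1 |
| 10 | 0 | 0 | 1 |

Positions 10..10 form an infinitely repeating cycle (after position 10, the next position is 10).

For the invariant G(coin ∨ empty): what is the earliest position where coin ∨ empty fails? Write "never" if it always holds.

never

coin ∨ empty holds at every position 0..10, and those are all the positions the trace ever visits, so the invariant G(coin ∨ empty) is never violated.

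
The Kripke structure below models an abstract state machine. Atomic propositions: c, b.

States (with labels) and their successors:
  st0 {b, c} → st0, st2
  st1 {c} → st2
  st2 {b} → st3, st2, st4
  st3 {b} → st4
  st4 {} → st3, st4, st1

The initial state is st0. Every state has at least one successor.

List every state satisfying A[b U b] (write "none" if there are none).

States satisfying b: {st0, st2, st3}.
States satisfying A[b U b]: {st0, st2, st3}.

{st0, st2, st3}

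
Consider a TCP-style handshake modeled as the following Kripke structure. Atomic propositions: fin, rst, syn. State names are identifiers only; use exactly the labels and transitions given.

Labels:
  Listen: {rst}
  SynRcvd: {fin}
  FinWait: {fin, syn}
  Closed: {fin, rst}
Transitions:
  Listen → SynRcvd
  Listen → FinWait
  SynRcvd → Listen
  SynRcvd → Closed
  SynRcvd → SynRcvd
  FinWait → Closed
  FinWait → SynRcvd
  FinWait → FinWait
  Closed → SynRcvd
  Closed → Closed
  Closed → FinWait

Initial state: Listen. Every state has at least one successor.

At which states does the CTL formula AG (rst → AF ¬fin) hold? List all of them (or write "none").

none

States satisfying rst → AF ¬fin: {Listen, SynRcvd, FinWait}.
States satisfying AG (rst → AF ¬fin): ∅.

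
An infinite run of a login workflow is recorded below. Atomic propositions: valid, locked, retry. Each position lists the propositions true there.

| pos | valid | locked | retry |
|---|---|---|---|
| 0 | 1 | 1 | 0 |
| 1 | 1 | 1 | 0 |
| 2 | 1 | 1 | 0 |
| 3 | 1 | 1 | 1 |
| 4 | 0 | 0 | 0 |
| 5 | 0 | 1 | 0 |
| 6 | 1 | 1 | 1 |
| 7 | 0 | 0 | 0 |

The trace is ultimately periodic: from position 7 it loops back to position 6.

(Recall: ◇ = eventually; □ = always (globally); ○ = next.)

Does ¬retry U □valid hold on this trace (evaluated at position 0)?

No

Walking from position 0: at position 3, □valid has not yet held and ¬retry fails, so ¬retry U □valid is false.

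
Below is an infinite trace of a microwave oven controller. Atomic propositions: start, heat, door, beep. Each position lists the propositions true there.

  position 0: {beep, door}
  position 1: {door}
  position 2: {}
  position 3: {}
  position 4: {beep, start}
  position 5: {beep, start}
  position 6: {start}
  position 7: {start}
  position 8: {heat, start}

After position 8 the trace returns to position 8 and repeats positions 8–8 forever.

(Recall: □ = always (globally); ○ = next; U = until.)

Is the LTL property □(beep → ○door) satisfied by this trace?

beep → ○door must hold at every position from 0 onward. It fails at position 4, so □(beep → ○door) is false.
Positions where beep holds: 0, 4, 5.
Check ○door at each: 0→ok, 4→fails, 5→fails.

Violated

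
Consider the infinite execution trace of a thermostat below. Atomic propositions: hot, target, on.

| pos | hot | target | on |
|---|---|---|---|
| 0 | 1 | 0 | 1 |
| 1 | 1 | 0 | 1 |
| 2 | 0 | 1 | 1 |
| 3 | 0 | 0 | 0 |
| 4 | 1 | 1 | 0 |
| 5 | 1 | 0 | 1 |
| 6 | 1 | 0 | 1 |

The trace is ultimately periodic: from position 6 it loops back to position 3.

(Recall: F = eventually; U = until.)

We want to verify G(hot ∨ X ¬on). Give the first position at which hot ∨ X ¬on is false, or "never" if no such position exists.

hot ∨ X ¬on holds at every position 0..6, and those are all the positions the trace ever visits, so the invariant G(hot ∨ X ¬on) is never violated.

never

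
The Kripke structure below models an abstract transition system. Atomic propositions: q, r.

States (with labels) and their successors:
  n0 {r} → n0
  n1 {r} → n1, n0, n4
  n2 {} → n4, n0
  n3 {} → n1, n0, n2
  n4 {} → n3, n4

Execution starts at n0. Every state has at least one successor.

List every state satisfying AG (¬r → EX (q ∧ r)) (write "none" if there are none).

{n0}

States satisfying ¬r → EX (q ∧ r): {n0, n1}.
States satisfying AG (¬r → EX (q ∧ r)): {n0}.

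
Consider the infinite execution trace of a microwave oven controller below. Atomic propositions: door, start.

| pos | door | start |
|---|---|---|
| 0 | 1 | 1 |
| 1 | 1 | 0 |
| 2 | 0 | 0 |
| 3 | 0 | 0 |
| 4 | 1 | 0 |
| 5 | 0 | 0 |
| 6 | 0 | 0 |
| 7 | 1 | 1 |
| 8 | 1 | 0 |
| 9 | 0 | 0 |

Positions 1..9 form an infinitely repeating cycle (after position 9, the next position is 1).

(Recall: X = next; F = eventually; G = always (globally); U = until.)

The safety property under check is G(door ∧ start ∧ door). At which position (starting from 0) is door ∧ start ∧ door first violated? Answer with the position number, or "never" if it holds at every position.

1

Check door ∧ start ∧ door at each position in order: 0 ✓.
At position 1 the labels are {door}, so door ∧ start ∧ door is false there. This is the first violation.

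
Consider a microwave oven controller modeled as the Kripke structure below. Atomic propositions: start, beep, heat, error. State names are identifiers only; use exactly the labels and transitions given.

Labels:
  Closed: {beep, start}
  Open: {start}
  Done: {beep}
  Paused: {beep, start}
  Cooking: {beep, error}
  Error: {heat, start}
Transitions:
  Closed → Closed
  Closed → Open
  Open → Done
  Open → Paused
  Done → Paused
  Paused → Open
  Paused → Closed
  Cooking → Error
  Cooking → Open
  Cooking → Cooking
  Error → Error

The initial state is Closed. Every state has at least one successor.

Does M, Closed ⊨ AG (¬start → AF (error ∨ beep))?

Yes

States satisfying ¬start → AF (error ∨ beep): {Closed, Open, Done, Paused, Cooking, Error}.
States satisfying AG (¬start → AF (error ∨ beep)): {Closed, Open, Done, Paused, Cooking, Error}.
Every state reachable from Closed satisfies ¬start → AF (error ∨ beep).
Closed ∈ Sat(AG (¬start → AF (error ∨ beep))).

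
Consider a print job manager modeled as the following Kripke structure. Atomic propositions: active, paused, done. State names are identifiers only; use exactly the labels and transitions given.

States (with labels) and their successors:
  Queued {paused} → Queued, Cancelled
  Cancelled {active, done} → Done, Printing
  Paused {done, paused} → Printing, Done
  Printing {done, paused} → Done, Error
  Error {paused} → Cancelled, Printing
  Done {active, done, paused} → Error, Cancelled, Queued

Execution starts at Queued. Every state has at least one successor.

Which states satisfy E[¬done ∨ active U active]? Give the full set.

{Queued, Cancelled, Error, Done}

States satisfying ¬done ∨ active: {Queued, Cancelled, Error, Done}.
States satisfying active: {Cancelled, Done}.
States satisfying E[¬done ∨ active U active]: {Queued, Cancelled, Error, Done}.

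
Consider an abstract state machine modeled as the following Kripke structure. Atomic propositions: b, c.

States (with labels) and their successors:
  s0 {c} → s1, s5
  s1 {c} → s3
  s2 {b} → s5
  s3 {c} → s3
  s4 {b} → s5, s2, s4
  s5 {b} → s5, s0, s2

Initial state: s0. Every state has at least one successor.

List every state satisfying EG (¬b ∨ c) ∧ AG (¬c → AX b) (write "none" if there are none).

States satisfying ¬b ∨ c: {s0, s1, s3}.
States satisfying EG (¬b ∨ c): {s0, s1, s3}.
States satisfying ¬c → AX b: {s0, s1, s2, s3, s4}.
States satisfying AG (¬c → AX b): {s1, s3}.
States satisfying EG (¬b ∨ c) ∧ AG (¬c → AX b): {s1, s3}.

{s1, s3}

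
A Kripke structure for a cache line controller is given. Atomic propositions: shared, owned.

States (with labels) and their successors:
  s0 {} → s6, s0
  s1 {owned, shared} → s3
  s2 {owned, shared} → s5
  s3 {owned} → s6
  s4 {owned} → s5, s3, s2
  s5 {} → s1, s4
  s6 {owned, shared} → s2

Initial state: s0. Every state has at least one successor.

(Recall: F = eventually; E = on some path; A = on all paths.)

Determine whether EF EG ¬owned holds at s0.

Holds

States satisfying EG ¬owned: {s0}.
States satisfying EF EG ¬owned: {s0}.
Some path from s0 reaches a state where EG ¬owned holds.
s0 ∈ Sat(EF EG ¬owned).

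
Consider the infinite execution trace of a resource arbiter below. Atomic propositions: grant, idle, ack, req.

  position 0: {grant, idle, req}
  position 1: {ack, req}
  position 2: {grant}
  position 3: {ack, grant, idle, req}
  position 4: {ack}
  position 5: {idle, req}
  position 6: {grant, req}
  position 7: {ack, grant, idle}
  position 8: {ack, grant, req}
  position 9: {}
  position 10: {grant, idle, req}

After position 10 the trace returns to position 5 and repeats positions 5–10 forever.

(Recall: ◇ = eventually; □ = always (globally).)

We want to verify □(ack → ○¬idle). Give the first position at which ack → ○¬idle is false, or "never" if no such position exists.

Check ack → ○¬idle at each position in order: 0 ✓, 1 ✓, 2 ✓, 3 ✓.
At position 4 the labels are {ack} and the next position 5 has {idle, req}, so ack → ○¬idle is false there. This is the first violation.

4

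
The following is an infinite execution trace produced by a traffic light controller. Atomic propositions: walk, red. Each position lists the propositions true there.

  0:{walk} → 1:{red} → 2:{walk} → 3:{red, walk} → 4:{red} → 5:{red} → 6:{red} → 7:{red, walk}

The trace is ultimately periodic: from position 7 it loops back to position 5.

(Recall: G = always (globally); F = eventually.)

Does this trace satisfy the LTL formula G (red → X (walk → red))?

Violated

red → X (walk → red) must hold at every position from 0 onward. It fails at position 1, so G (red → X (walk → red)) is false.
Positions where red holds: 1, 3, 4, 5, 6, 7.
Check X (walk → red) at each: 1→fails, 3→ok, 4→ok, 5→ok, 6→ok, 7→ok.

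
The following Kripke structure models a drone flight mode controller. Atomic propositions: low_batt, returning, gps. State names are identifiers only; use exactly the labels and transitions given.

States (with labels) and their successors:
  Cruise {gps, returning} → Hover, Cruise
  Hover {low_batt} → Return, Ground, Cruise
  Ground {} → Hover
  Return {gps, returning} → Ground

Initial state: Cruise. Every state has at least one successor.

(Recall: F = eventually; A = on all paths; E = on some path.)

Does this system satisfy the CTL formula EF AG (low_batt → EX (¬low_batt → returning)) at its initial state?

Yes

States satisfying AG (low_batt → EX (¬low_batt → returning)): {Cruise, Hover, Ground, Return}.
States satisfying EF AG (low_batt → EX (¬low_batt → returning)): {Cruise, Hover, Ground, Return}.
Some path from Cruise reaches a state where AG (low_batt → EX (¬low_batt → returning)) holds.
Cruise ∈ Sat(EF AG (low_batt → EX (¬low_batt → returning))).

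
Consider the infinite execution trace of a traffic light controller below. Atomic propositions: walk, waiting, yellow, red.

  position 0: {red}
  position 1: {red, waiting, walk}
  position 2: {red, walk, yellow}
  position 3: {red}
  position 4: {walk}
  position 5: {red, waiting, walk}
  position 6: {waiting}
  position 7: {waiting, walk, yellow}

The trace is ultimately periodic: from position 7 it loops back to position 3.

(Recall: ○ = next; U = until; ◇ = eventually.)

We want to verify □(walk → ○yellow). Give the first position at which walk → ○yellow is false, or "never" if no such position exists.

2

Check walk → ○yellow at each position in order: 0 ✓, 1 ✓.
At position 2 the labels are {red, walk, yellow} and the next position 3 has {red}, so walk → ○yellow is false there. This is the first violation.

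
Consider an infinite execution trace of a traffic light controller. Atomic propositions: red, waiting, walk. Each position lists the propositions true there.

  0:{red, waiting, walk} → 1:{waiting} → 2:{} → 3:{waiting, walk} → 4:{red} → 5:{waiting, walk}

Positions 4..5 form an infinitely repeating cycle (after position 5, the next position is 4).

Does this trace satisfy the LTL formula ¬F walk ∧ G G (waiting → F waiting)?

Violated

G (waiting → F waiting) holds at every position 0..5, and those are all positions ever visited, so G G (waiting → F waiting) holds.
At position 0: ¬F walk is false; G G (waiting → F waiting) is true; so ¬F walk ∧ G G (waiting → F waiting) is false.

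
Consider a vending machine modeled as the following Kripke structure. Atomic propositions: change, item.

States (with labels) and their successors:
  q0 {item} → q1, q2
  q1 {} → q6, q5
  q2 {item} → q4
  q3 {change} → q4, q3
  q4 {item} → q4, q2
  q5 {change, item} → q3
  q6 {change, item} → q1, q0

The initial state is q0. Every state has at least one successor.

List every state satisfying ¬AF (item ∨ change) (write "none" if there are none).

States satisfying item ∨ change: {q0, q2, q3, q4, q5, q6}.
States satisfying AF (item ∨ change): {q0, q1, q2, q3, q4, q5, q6}.
States satisfying ¬AF (item ∨ change): ∅.

none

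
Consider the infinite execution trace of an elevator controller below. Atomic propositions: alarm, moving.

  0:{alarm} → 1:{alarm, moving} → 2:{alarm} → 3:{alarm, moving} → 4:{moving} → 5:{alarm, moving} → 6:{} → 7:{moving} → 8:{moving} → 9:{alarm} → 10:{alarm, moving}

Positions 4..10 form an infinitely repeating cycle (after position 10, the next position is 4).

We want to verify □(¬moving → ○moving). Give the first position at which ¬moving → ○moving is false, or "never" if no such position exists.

never

¬moving → ○moving holds at every position 0..10, and those are all the positions the trace ever visits, so the invariant □(¬moving → ○moving) is never violated.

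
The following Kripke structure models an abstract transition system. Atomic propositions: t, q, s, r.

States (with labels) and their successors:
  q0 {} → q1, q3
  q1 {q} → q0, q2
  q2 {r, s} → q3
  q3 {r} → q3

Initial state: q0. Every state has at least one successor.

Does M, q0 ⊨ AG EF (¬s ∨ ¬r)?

Satisfied

States satisfying EF (¬s ∨ ¬r): {q0, q1, q2, q3}.
States satisfying AG EF (¬s ∨ ¬r): {q0, q1, q2, q3}.
Every state reachable from q0 satisfies EF (¬s ∨ ¬r).
q0 ∈ Sat(AG EF (¬s ∨ ¬r)).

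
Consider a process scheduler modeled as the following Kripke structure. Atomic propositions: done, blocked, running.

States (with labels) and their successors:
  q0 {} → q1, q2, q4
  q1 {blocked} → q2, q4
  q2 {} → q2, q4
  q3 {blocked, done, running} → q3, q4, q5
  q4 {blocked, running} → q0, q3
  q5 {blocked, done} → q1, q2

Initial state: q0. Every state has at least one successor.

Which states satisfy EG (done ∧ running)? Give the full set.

States satisfying done ∧ running: {q3}.
States satisfying EG (done ∧ running): {q3}.

{q3}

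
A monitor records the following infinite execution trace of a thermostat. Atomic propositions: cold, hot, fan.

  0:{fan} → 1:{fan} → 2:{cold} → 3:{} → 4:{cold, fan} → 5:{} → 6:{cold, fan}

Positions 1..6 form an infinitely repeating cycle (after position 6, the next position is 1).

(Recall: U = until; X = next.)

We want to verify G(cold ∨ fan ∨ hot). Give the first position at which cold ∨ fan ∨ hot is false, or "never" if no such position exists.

Check cold ∨ fan ∨ hot at each position in order: 0 ✓, 1 ✓, 2 ✓.
At position 3 the labels are {}, so cold ∨ fan ∨ hot is false there. This is the first violation.

3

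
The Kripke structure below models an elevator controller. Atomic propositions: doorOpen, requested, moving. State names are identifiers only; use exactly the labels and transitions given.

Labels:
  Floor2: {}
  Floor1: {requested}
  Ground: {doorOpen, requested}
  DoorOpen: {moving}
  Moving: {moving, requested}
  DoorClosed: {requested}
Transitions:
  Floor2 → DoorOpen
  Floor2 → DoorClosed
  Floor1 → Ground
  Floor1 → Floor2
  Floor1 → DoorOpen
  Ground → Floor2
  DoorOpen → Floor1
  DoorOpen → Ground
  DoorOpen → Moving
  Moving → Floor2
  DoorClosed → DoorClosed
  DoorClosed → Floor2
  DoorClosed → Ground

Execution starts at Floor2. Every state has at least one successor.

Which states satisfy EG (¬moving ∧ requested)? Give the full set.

States satisfying ¬moving ∧ requested: {Floor1, Ground, DoorClosed}.
States satisfying EG (¬moving ∧ requested): {DoorClosed}.

{DoorClosed}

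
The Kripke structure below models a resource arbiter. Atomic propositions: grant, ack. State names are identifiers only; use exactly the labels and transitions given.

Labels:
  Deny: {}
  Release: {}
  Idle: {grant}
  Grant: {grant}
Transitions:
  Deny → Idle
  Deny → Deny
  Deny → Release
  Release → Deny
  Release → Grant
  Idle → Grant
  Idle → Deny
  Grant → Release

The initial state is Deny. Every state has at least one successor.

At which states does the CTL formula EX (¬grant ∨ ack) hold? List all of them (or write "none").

{Deny, Release, Idle, Grant}

States satisfying ¬grant ∨ ack: {Deny, Release}.
States satisfying EX (¬grant ∨ ack): {Deny, Release, Idle, Grant}.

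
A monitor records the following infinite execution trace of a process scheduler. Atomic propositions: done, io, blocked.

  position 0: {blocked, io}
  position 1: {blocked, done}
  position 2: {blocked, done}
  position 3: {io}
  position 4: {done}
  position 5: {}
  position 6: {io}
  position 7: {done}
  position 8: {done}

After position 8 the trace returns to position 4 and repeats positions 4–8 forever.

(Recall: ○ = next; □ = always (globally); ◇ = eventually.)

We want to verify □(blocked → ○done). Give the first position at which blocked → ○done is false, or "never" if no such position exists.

Check blocked → ○done at each position in order: 0 ✓, 1 ✓.
At position 2 the labels are {blocked, done} and the next position 3 has {io}, so blocked → ○done is false there. This is the first violation.

2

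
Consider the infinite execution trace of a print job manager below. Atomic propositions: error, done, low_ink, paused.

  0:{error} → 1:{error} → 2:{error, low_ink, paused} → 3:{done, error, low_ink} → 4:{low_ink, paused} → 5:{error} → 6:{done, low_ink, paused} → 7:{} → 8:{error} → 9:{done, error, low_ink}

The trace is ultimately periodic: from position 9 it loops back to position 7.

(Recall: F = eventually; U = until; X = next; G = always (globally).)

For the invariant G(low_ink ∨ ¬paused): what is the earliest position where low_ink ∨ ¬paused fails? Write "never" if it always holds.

never

low_ink ∨ ¬paused holds at every position 0..9, and those are all the positions the trace ever visits, so the invariant G(low_ink ∨ ¬paused) is never violated.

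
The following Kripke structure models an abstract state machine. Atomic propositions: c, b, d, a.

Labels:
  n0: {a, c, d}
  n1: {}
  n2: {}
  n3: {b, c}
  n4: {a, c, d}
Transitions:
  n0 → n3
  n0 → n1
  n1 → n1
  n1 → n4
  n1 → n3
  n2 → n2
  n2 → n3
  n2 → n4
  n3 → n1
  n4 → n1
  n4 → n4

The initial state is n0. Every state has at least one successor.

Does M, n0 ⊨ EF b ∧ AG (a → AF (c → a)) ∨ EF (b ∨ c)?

States satisfying b: {n3}.
States satisfying EF b: {n0, n1, n2, n3, n4}.
States satisfying a → AF (c → a): {n0, n1, n2, n3, n4}.
States satisfying AG (a → AF (c → a)): {n0, n1, n2, n3, n4}.
States satisfying EF b ∧ AG (a → AF (c → a)): {n0, n1, n2, n3, n4}.
States satisfying b ∨ c: {n0, n3, n4}.
States satisfying EF (b ∨ c): {n0, n1, n2, n3, n4}.
States satisfying EF b ∧ AG (a → AF (c → a)) ∨ EF (b ∨ c): {n0, n1, n2, n3, n4}.
n0 ∈ Sat(EF b ∧ AG (a → AF (c → a)) ∨ EF (b ∨ c)).

Satisfied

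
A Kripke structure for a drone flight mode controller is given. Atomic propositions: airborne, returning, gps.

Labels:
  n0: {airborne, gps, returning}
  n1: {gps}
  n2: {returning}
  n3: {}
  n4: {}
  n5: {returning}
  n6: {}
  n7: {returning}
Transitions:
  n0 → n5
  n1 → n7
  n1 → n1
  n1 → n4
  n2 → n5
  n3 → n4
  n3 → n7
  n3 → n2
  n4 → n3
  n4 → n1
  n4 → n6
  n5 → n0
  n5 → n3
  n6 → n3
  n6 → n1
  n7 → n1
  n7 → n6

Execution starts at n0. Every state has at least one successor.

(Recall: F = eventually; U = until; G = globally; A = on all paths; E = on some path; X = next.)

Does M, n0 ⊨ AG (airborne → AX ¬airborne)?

States satisfying airborne → AX ¬airborne: {n0, n1, n2, n3, n4, n5, n6, n7}.
States satisfying AG (airborne → AX ¬airborne): {n0, n1, n2, n3, n4, n5, n6, n7}.
Every state reachable from n0 satisfies airborne → AX ¬airborne.
n0 ∈ Sat(AG (airborne → AX ¬airborne)).

Holds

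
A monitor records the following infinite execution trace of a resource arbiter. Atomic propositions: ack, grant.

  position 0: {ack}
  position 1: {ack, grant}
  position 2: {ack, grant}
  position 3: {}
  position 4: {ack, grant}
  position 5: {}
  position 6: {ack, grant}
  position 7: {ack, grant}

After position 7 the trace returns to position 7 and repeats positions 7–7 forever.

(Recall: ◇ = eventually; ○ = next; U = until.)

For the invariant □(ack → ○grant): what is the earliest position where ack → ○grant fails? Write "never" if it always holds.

2

Check ack → ○grant at each position in order: 0 ✓, 1 ✓.
At position 2 the labels are {ack, grant} and the next position 3 has {}, so ack → ○grant is false there. This is the first violation.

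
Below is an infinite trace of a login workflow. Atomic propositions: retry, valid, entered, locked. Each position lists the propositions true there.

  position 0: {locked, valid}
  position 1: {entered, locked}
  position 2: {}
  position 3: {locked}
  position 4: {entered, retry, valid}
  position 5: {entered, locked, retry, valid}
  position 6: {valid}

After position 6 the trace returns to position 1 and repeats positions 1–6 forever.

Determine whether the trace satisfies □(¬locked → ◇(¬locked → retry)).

¬locked → ◇(¬locked → retry) holds at every position 0..6, and those are all positions ever visited, so □(¬locked → ◇(¬locked → retry)) holds.
Positions where ¬locked holds: 2, 4, 6.
Check ◇(¬locked → retry) at each: 2→ok, 4→ok, 6→ok.

Satisfied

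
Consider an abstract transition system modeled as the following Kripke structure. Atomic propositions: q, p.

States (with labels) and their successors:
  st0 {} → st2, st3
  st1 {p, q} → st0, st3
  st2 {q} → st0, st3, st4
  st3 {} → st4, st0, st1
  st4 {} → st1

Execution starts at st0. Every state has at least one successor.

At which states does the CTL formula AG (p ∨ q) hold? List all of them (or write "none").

none

States satisfying p ∨ q: {st1, st2}.
States satisfying AG (p ∨ q): ∅.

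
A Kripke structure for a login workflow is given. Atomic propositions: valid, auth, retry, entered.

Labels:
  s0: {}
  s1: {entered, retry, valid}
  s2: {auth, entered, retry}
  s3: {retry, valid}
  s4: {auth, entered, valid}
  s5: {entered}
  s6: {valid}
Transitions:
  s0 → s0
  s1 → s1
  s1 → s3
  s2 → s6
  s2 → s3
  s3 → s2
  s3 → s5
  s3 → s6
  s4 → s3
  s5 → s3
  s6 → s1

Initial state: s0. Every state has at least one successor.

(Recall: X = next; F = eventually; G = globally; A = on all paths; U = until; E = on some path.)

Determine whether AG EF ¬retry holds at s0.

States satisfying EF ¬retry: {s0, s1, s2, s3, s4, s5, s6}.
States satisfying AG EF ¬retry: {s0, s1, s2, s3, s4, s5, s6}.
Every state reachable from s0 satisfies EF ¬retry.
s0 ∈ Sat(AG EF ¬retry).

Satisfied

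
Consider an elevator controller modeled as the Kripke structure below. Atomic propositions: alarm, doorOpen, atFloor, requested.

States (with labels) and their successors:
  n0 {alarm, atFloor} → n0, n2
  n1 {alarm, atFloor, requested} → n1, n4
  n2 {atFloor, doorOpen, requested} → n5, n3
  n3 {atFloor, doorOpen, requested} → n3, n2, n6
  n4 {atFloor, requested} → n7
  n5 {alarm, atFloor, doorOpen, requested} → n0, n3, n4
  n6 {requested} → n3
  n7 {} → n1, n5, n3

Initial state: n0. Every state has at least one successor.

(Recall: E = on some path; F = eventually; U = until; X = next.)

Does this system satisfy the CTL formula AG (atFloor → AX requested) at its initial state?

States satisfying atFloor → AX requested: {n1, n2, n3, n6, n7}.
States satisfying AG (atFloor → AX requested): ∅.
n0 is reachable from n0 and violates atFloor → AX requested, so AG fails at n0.
n0 ∉ Sat(AG (atFloor → AX requested)).

Does not hold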